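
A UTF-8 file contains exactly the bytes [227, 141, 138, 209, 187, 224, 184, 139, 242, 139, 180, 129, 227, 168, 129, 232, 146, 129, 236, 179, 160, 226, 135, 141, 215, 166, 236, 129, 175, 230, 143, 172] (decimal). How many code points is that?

11

Byte at offset 0: 0xE3 = 11100011 → 3-byte char (#1). Advance 3.
Byte at offset 3: 0xD1 = 11010001 → 2-byte char (#2). Advance 2.
Byte at offset 5: 0xE0 = 11100000 → 3-byte char (#3). Advance 3.
Byte at offset 8: 0xF2 = 11110010 → 4-byte char (#4). Advance 4.
Byte at offset 12: 0xE3 = 11100011 → 3-byte char (#5). Advance 3.
Byte at offset 15: 0xE8 = 11101000 → 3-byte char (#6). Advance 3.
Byte at offset 18: 0xEC = 11101100 → 3-byte char (#7). Advance 3.
Byte at offset 21: 0xE2 = 11100010 → 3-byte char (#8). Advance 3.
Byte at offset 24: 0xD7 = 11010111 → 2-byte char (#9). Advance 2.
Byte at offset 26: 0xEC = 11101100 → 3-byte char (#10). Advance 3.
Byte at offset 29: 0xE6 = 11100110 → 3-byte char (#11). Advance 3.
Reached end at offset 32 after 11 code points.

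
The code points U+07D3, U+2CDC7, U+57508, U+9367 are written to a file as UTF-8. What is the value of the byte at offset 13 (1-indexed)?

1-indexed offset 13 is 0-indexed offset 12.
U+07D3 → 2-byte form DF 93 at offsets 0–1.
U+2CDC7 → 4-byte form F0 AC B7 87 at offsets 2–5.
U+57508 → 4-byte form F1 97 94 88 at offsets 6–9.
U+9367 → 3-byte form E9 8D A7 at offsets 10–12.
Offset 12 falls in char 4's range; it's byte 3 of E9 8D A7 = 0xA7.

0xA7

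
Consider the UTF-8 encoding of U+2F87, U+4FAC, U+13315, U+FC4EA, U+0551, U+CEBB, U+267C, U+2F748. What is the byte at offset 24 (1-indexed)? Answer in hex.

1-indexed offset 24 is 0-indexed offset 23.
U+2F87 → 3-byte form E2 BE 87 at offsets 0–2.
U+4FAC → 3-byte form E4 BE AC at offsets 3–5.
U+13315 → 4-byte form F0 93 8C 95 at offsets 6–9.
U+FC4EA → 4-byte form F3 BC 93 AA at offsets 10–13.
U+0551 → 2-byte form D5 91 at offsets 14–15.
U+CEBB → 3-byte form EC BA BB at offsets 16–18.
U+267C → 3-byte form E2 99 BC at offsets 19–21.
U+2F748 → 4-byte form F0 AF 9D 88 at offsets 22–25.
Offset 23 falls in char 8's range; it's byte 2 of F0 AF 9D 88 = 0xAF.

0xAF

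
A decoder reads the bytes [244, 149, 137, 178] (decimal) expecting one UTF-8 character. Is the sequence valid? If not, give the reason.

invalid (encodes a value above U+10FFFF)

Leading byte 0xF4 = 11110100 → 4-byte form.
Payload = 0x115272, which exceeds U+10FFFF, the maximum Unicode code point. (Leading bytes F5–FF, or F4 followed by ≥ 0x90, are invalid.)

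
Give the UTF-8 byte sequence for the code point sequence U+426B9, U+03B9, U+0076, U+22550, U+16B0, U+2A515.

F1 82 9A B9 CE B9 76 F0 A2 95 90 E1 9A B0 F0 AA 94 95

U+426B9: 4-byte form → F1 82 9A B9.
U+03B9: 2-byte form → CE B9.
U+0076: 1-byte form → 76.
U+22550: 4-byte form → F0 A2 95 90.
U+16B0: 3-byte form → E1 9A B0.
U+2A515: 4-byte form → F0 AA 94 95.
Concatenated (18 bytes): F1 82 9A B9 CE B9 76 F0 A2 95 90 E1 9A B0 F0 AA 94 95.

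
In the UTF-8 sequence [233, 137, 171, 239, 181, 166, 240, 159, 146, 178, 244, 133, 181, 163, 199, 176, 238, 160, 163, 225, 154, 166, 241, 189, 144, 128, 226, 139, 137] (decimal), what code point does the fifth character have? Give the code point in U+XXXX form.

U+01F0

Offset 0: leading byte 0xE9 = 11101001 → 3-byte char #1 = E9 89 AB.
Offset 3: leading byte 0xEF = 11101111 → 3-byte char #2 = EF B5 A6.
Offset 6: leading byte 0xF0 = 11110000 → 4-byte char #3 = F0 9F 92 B2.
Offset 10: leading byte 0xF4 = 11110100 → 4-byte char #4 = F4 85 B5 A3.
Offset 14: leading byte 0xC7 = 11000111 → 2-byte char #5 = C7 B0.
Leading byte 0xC7 = 11000111 matches 110xxxxx → 2-byte sequence.
Byte 1: 0xC7 = 11000111, payload 00111 (5 bits).
Byte 2: 0xB0 = 10110000 (10xxxxxx ✓), payload 110000.
Concatenate: 00111110000 = 0x1F0 (11 bits → U+01F0).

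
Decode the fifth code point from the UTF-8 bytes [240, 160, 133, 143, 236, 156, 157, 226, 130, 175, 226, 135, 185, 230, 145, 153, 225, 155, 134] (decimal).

Offset 0: leading byte 0xF0 = 11110000 → 4-byte char #1 = F0 A0 85 8F.
Offset 4: leading byte 0xEC = 11101100 → 3-byte char #2 = EC 9C 9D.
Offset 7: leading byte 0xE2 = 11100010 → 3-byte char #3 = E2 82 AF.
Offset 10: leading byte 0xE2 = 11100010 → 3-byte char #4 = E2 87 B9.
Offset 13: leading byte 0xE6 = 11100110 → 3-byte char #5 = E6 91 99.
Leading byte 0xE6 = 11100110 matches 1110xxxx → 3-byte sequence.
Byte 1: 0xE6 = 11100110, payload 0110 (4 bits).
Byte 2: 0x91 = 10010001 (10xxxxxx ✓), payload 010001.
Byte 3: 0x99 = 10011001 (10xxxxxx ✓), payload 011001.
Concatenate: 0110010001011001 = 0x6459 (16 bits → U+6459).

U+6459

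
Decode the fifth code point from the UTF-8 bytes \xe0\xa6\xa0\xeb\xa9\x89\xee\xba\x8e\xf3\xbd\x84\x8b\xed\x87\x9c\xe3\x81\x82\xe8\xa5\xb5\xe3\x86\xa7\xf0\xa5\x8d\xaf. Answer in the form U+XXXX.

U+D1DC

Offset 0: leading byte 0xE0 = 11100000 → 3-byte char #1 = E0 A6 A0.
Offset 3: leading byte 0xEB = 11101011 → 3-byte char #2 = EB A9 89.
Offset 6: leading byte 0xEE = 11101110 → 3-byte char #3 = EE BA 8E.
Offset 9: leading byte 0xF3 = 11110011 → 4-byte char #4 = F3 BD 84 8B.
Offset 13: leading byte 0xED = 11101101 → 3-byte char #5 = ED 87 9C.
Leading byte 0xED = 11101101 matches 1110xxxx → 3-byte sequence.
Byte 1: 0xED = 11101101, payload 1101 (4 bits).
Byte 2: 0x87 = 10000111 (10xxxxxx ✓), payload 000111.
Byte 3: 0x9C = 10011100 (10xxxxxx ✓), payload 011100.
Concatenate: 1101000111011100 = 0xD1DC (16 bits → U+D1DC).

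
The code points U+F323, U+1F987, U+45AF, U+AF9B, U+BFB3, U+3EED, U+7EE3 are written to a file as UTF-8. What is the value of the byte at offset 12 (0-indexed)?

0x9B

U+F323 → 3-byte form EF 8C A3 at offsets 0–2.
U+1F987 → 4-byte form F0 9F A6 87 at offsets 3–6.
U+45AF → 3-byte form E4 96 AF at offsets 7–9.
U+AF9B → 3-byte form EA BE 9B at offsets 10–12.
Offset 12 falls in char 4's range; it's byte 3 of EA BE 9B = 0x9B.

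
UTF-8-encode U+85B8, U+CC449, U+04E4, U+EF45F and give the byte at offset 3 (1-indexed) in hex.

0xB8

1-indexed offset 3 is 0-indexed offset 2.
U+85B8 → 3-byte form E8 96 B8 at offsets 0–2.
Offset 2 falls in char 1's range; it's byte 3 of E8 96 B8 = 0xB8.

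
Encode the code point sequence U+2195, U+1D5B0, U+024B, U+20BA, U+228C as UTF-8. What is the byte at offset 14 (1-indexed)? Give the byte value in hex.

0x8A

1-indexed offset 14 is 0-indexed offset 13.
U+2195 → 3-byte form E2 86 95 at offsets 0–2.
U+1D5B0 → 4-byte form F0 9D 96 B0 at offsets 3–6.
U+024B → 2-byte form C9 8B at offsets 7–8.
U+20BA → 3-byte form E2 82 BA at offsets 9–11.
U+228C → 3-byte form E2 8A 8C at offsets 12–14.
Offset 13 falls in char 5's range; it's byte 2 of E2 8A 8C = 0x8A.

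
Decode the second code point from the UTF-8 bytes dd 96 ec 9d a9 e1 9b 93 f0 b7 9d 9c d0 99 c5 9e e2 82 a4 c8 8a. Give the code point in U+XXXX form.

U+C769

Offset 0: leading byte 0xDD = 11011101 → 2-byte char #1 = DD 96.
Offset 2: leading byte 0xEC = 11101100 → 3-byte char #2 = EC 9D A9.
Leading byte 0xEC = 11101100 matches 1110xxxx → 3-byte sequence.
Byte 1: 0xEC = 11101100, payload 1100 (4 bits).
Byte 2: 0x9D = 10011101 (10xxxxxx ✓), payload 011101.
Byte 3: 0xA9 = 10101001 (10xxxxxx ✓), payload 101001.
Concatenate: 1100011101101001 = 0xC769 (16 bits → U+C769).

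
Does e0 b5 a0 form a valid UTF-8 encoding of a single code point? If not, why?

Leading byte 0xE0 = 11100000 → 3-byte form.
Continuation bytes 0xB5=10110101, 0xA0=10100000 all match 10xxxxxx.
Decoded value 0xD60 is ≥ 0x800 (shortest form) and not a surrogate.

valid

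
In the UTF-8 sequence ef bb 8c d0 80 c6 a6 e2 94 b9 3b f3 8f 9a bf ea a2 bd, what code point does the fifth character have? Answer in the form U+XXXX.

Offset 0: leading byte 0xEF = 11101111 → 3-byte char #1 = EF BB 8C.
Offset 3: leading byte 0xD0 = 11010000 → 2-byte char #2 = D0 80.
Offset 5: leading byte 0xC6 = 11000110 → 2-byte char #3 = C6 A6.
Offset 7: leading byte 0xE2 = 11100010 → 3-byte char #4 = E2 94 B9.
Offset 10: leading byte 0x3B = 00111011 → 1-byte char #5 = 3B.
Leading byte 0x3B = 00111011 matches 0xxxxxxx → 1-byte sequence.
Byte 1: 0x3B = 00111011, payload 0111011 (7 bits).
Concatenate: 0111011 = 0x3B (7 bits → U+003B).

U+003B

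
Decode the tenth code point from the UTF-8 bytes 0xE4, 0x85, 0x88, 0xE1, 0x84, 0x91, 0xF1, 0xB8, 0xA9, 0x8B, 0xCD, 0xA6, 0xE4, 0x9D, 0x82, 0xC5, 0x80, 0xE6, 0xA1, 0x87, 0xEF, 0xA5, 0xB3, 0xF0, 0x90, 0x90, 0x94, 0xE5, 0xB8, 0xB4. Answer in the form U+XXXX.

U+5E34

Offset 0: leading byte 0xE4 = 11100100 → 3-byte char #1 = E4 85 88.
Offset 3: leading byte 0xE1 = 11100001 → 3-byte char #2 = E1 84 91.
Offset 6: leading byte 0xF1 = 11110001 → 4-byte char #3 = F1 B8 A9 8B.
Offset 10: leading byte 0xCD = 11001101 → 2-byte char #4 = CD A6.
Offset 12: leading byte 0xE4 = 11100100 → 3-byte char #5 = E4 9D 82.
Offset 15: leading byte 0xC5 = 11000101 → 2-byte char #6 = C5 80.
Offset 17: leading byte 0xE6 = 11100110 → 3-byte char #7 = E6 A1 87.
Offset 20: leading byte 0xEF = 11101111 → 3-byte char #8 = EF A5 B3.
Offset 23: leading byte 0xF0 = 11110000 → 4-byte char #9 = F0 90 90 94.
Offset 27: leading byte 0xE5 = 11100101 → 3-byte char #10 = E5 B8 B4.
Leading byte 0xE5 = 11100101 matches 1110xxxx → 3-byte sequence.
Byte 1: 0xE5 = 11100101, payload 0101 (4 bits).
Byte 2: 0xB8 = 10111000 (10xxxxxx ✓), payload 111000.
Byte 3: 0xB4 = 10110100 (10xxxxxx ✓), payload 110100.
Concatenate: 0101111000110100 = 0x5E34 (16 bits → U+5E34).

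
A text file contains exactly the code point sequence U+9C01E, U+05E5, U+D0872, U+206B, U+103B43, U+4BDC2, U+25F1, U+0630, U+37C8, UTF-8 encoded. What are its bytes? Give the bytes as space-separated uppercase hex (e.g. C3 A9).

F2 9C 80 9E D7 A5 F3 90 A1 B2 E2 81 AB F4 83 AD 83 F1 8B B7 82 E2 97 B1 D8 B0 E3 9F 88

U+9C01E: 4-byte form → F2 9C 80 9E.
U+05E5: 2-byte form → D7 A5.
U+D0872: 4-byte form → F3 90 A1 B2.
U+206B: 3-byte form → E2 81 AB.
U+103B43: 4-byte form → F4 83 AD 83.
U+4BDC2: 4-byte form → F1 8B B7 82.
U+25F1: 3-byte form → E2 97 B1.
U+0630: 2-byte form → D8 B0.
U+37C8: 3-byte form → E3 9F 88.
Concatenated (29 bytes): F2 9C 80 9E D7 A5 F3 90 A1 B2 E2 81 AB F4 83 AD 83 F1 8B B7 82 E2 97 B1 D8 B0 E3 9F 88.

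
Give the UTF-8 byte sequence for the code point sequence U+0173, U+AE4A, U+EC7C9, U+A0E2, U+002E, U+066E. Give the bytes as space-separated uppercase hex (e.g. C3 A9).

C5 B3 EA B9 8A F3 AC 9F 89 EA 83 A2 2E D9 AE

U+0173: 2-byte form → C5 B3.
U+AE4A: 3-byte form → EA B9 8A.
U+EC7C9: 4-byte form → F3 AC 9F 89.
U+A0E2: 3-byte form → EA 83 A2.
U+002E: 1-byte form → 2E.
U+066E: 2-byte form → D9 AE.
Concatenated (15 bytes): C5 B3 EA B9 8A F3 AC 9F 89 EA 83 A2 2E D9 AE.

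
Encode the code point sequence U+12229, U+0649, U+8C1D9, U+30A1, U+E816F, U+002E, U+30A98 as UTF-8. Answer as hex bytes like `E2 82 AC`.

U+12229: 4-byte form → F0 92 88 A9.
U+0649: 2-byte form → D9 89.
U+8C1D9: 4-byte form → F2 8C 87 99.
U+30A1: 3-byte form → E3 82 A1.
U+E816F: 4-byte form → F3 A8 85 AF.
U+002E: 1-byte form → 2E.
U+30A98: 4-byte form → F0 B0 AA 98.
Concatenated (22 bytes): F0 92 88 A9 D9 89 F2 8C 87 99 E3 82 A1 F3 A8 85 AF 2E F0 B0 AA 98.

F0 92 88 A9 D9 89 F2 8C 87 99 E3 82 A1 F3 A8 85 AF 2E F0 B0 AA 98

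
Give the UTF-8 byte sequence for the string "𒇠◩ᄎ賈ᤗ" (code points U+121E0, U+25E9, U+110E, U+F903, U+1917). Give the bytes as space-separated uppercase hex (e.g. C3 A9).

U+121E0: 4-byte form → F0 92 87 A0.
U+25E9: 3-byte form → E2 97 A9.
U+110E: 3-byte form → E1 84 8E.
U+F903: 3-byte form → EF A4 83.
U+1917: 3-byte form → E1 A4 97.
Concatenated (16 bytes): F0 92 87 A0 E2 97 A9 E1 84 8E EF A4 83 E1 A4 97.

F0 92 87 A0 E2 97 A9 E1 84 8E EF A4 83 E1 A4 97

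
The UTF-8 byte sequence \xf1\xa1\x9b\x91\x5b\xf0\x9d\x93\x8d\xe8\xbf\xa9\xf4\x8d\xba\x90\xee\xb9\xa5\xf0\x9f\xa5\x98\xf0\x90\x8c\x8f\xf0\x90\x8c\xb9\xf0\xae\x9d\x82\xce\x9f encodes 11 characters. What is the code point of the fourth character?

Offset 0: leading byte 0xF1 = 11110001 → 4-byte char #1 = F1 A1 9B 91.
Offset 4: leading byte 0x5B = 01011011 → 1-byte char #2 = 5B.
Offset 5: leading byte 0xF0 = 11110000 → 4-byte char #3 = F0 9D 93 8D.
Offset 9: leading byte 0xE8 = 11101000 → 3-byte char #4 = E8 BF A9.
Leading byte 0xE8 = 11101000 matches 1110xxxx → 3-byte sequence.
Byte 1: 0xE8 = 11101000, payload 1000 (4 bits).
Byte 2: 0xBF = 10111111 (10xxxxxx ✓), payload 111111.
Byte 3: 0xA9 = 10101001 (10xxxxxx ✓), payload 101001.
Concatenate: 1000111111101001 = 0x8FE9 (16 bits → U+8FE9).

U+8FE9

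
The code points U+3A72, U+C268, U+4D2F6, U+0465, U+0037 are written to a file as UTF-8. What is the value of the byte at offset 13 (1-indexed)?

0x37

1-indexed offset 13 is 0-indexed offset 12.
U+3A72 → 3-byte form E3 A9 B2 at offsets 0–2.
U+C268 → 3-byte form EC 89 A8 at offsets 3–5.
U+4D2F6 → 4-byte form F1 8D 8B B6 at offsets 6–9.
U+0465 → 2-byte form D1 A5 at offsets 10–11.
U+0037 → 1-byte form 37 at offsets 12–12.
Offset 12 falls in char 5's range; it's byte 1 of 37 = 0x37.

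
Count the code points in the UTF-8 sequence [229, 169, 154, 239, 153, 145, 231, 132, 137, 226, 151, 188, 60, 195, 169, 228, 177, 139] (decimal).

7

Byte at offset 0: 0xE5 = 11100101 → 3-byte char (#1). Advance 3.
Byte at offset 3: 0xEF = 11101111 → 3-byte char (#2). Advance 3.
Byte at offset 6: 0xE7 = 11100111 → 3-byte char (#3). Advance 3.
Byte at offset 9: 0xE2 = 11100010 → 3-byte char (#4). Advance 3.
Byte at offset 12: 0x3C = 00111100 → 1-byte char (#5). Advance 1.
Byte at offset 13: 0xC3 = 11000011 → 2-byte char (#6). Advance 2.
Byte at offset 15: 0xE4 = 11100100 → 3-byte char (#7). Advance 3.
Reached end at offset 18 after 7 code points.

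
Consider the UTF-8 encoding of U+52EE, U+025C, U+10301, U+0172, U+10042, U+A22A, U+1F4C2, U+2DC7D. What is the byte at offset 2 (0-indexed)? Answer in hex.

0xAE

U+52EE → 3-byte form E5 8B AE at offsets 0–2.
Offset 2 falls in char 1's range; it's byte 3 of E5 8B AE = 0xAE.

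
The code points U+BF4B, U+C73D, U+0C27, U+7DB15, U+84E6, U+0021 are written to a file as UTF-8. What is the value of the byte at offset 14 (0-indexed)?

0x93

U+BF4B → 3-byte form EB BD 8B at offsets 0–2.
U+C73D → 3-byte form EC 9C BD at offsets 3–5.
U+0C27 → 3-byte form E0 B0 A7 at offsets 6–8.
U+7DB15 → 4-byte form F1 BD AC 95 at offsets 9–12.
U+84E6 → 3-byte form E8 93 A6 at offsets 13–15.
Offset 14 falls in char 5's range; it's byte 2 of E8 93 A6 = 0x93.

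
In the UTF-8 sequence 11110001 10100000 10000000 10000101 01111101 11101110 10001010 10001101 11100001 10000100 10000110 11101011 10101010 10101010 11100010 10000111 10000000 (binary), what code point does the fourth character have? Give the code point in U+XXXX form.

U+1106

Offset 0: leading byte 0xF1 = 11110001 → 4-byte char #1 = F1 A0 80 85.
Offset 4: leading byte 0x7D = 01111101 → 1-byte char #2 = 7D.
Offset 5: leading byte 0xEE = 11101110 → 3-byte char #3 = EE 8A 8D.
Offset 8: leading byte 0xE1 = 11100001 → 3-byte char #4 = E1 84 86.
Leading byte 0xE1 = 11100001 matches 1110xxxx → 3-byte sequence.
Byte 1: 0xE1 = 11100001, payload 0001 (4 bits).
Byte 2: 0x84 = 10000100 (10xxxxxx ✓), payload 000100.
Byte 3: 0x86 = 10000110 (10xxxxxx ✓), payload 000110.
Concatenate: 0001000100000110 = 0x1106 (16 bits → U+1106).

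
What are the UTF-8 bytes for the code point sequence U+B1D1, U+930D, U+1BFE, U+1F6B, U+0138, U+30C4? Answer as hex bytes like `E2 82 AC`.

EB 87 91 E9 8C 8D E1 AF BE E1 BD AB C4 B8 E3 83 84

U+B1D1: 3-byte form → EB 87 91.
U+930D: 3-byte form → E9 8C 8D.
U+1BFE: 3-byte form → E1 AF BE.
U+1F6B: 3-byte form → E1 BD AB.
U+0138: 2-byte form → C4 B8.
U+30C4: 3-byte form → E3 83 84.
Concatenated (17 bytes): EB 87 91 E9 8C 8D E1 AF BE E1 BD AB C4 B8 E3 83 84.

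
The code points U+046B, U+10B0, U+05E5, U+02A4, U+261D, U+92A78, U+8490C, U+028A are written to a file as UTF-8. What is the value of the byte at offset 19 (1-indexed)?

0xA4

1-indexed offset 19 is 0-indexed offset 18.
U+046B → 2-byte form D1 AB at offsets 0–1.
U+10B0 → 3-byte form E1 82 B0 at offsets 2–4.
U+05E5 → 2-byte form D7 A5 at offsets 5–6.
U+02A4 → 2-byte form CA A4 at offsets 7–8.
U+261D → 3-byte form E2 98 9D at offsets 9–11.
U+92A78 → 4-byte form F2 92 A9 B8 at offsets 12–15.
U+8490C → 4-byte form F2 84 A4 8C at offsets 16–19.
Offset 18 falls in char 7's range; it's byte 3 of F2 84 A4 8C = 0xA4.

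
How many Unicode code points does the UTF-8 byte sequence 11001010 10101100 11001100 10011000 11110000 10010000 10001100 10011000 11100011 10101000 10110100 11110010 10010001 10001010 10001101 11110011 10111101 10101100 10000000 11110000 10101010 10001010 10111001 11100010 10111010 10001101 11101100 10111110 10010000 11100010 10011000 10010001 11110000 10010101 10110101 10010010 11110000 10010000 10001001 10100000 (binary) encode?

12

Byte at offset 0: 0xCA = 11001010 → 2-byte char (#1). Advance 2.
Byte at offset 2: 0xCC = 11001100 → 2-byte char (#2). Advance 2.
Byte at offset 4: 0xF0 = 11110000 → 4-byte char (#3). Advance 4.
Byte at offset 8: 0xE3 = 11100011 → 3-byte char (#4). Advance 3.
Byte at offset 11: 0xF2 = 11110010 → 4-byte char (#5). Advance 4.
Byte at offset 15: 0xF3 = 11110011 → 4-byte char (#6). Advance 4.
Byte at offset 19: 0xF0 = 11110000 → 4-byte char (#7). Advance 4.
Byte at offset 23: 0xE2 = 11100010 → 3-byte char (#8). Advance 3.
Byte at offset 26: 0xEC = 11101100 → 3-byte char (#9). Advance 3.
Byte at offset 29: 0xE2 = 11100010 → 3-byte char (#10). Advance 3.
Byte at offset 32: 0xF0 = 11110000 → 4-byte char (#11). Advance 4.
Byte at offset 36: 0xF0 = 11110000 → 4-byte char (#12). Advance 4.
Reached end at offset 40 after 12 code points.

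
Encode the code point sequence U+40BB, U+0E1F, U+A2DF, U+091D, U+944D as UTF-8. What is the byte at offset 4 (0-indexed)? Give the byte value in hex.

U+40BB → 3-byte form E4 82 BB at offsets 0–2.
U+0E1F → 3-byte form E0 B8 9F at offsets 3–5.
Offset 4 falls in char 2's range; it's byte 2 of E0 B8 9F = 0xB8.

0xB8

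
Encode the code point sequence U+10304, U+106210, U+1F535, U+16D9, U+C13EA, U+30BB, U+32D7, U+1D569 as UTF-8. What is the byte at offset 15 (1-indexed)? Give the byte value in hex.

1-indexed offset 15 is 0-indexed offset 14.
U+10304 → 4-byte form F0 90 8C 84 at offsets 0–3.
U+106210 → 4-byte form F4 86 88 90 at offsets 4–7.
U+1F535 → 4-byte form F0 9F 94 B5 at offsets 8–11.
U+16D9 → 3-byte form E1 9B 99 at offsets 12–14.
Offset 14 falls in char 4's range; it's byte 3 of E1 9B 99 = 0x99.

0x99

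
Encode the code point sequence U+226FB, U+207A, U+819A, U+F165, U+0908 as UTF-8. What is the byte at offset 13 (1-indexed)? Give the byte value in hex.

1-indexed offset 13 is 0-indexed offset 12.
U+226FB → 4-byte form F0 A2 9B BB at offsets 0–3.
U+207A → 3-byte form E2 81 BA at offsets 4–6.
U+819A → 3-byte form E8 86 9A at offsets 7–9.
U+F165 → 3-byte form EF 85 A5 at offsets 10–12.
Offset 12 falls in char 4's range; it's byte 3 of EF 85 A5 = 0xA5.

0xA5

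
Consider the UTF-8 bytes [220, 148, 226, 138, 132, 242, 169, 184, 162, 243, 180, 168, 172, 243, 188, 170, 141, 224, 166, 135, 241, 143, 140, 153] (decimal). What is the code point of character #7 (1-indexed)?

U+4F319

Offset 0: leading byte 0xDC = 11011100 → 2-byte char #1 = DC 94.
Offset 2: leading byte 0xE2 = 11100010 → 3-byte char #2 = E2 8A 84.
Offset 5: leading byte 0xF2 = 11110010 → 4-byte char #3 = F2 A9 B8 A2.
Offset 9: leading byte 0xF3 = 11110011 → 4-byte char #4 = F3 B4 A8 AC.
Offset 13: leading byte 0xF3 = 11110011 → 4-byte char #5 = F3 BC AA 8D.
Offset 17: leading byte 0xE0 = 11100000 → 3-byte char #6 = E0 A6 87.
Offset 20: leading byte 0xF1 = 11110001 → 4-byte char #7 = F1 8F 8C 99.
Leading byte 0xF1 = 11110001 matches 11110xxx → 4-byte sequence.
Byte 1: 0xF1 = 11110001, payload 001 (3 bits).
Byte 2: 0x8F = 10001111 (10xxxxxx ✓), payload 001111.
Byte 3: 0x8C = 10001100 (10xxxxxx ✓), payload 001100.
Byte 4: 0x99 = 10011001 (10xxxxxx ✓), payload 011001.
Concatenate: 001001111001100011001 = 0x4F319 (21 bits → U+4F319).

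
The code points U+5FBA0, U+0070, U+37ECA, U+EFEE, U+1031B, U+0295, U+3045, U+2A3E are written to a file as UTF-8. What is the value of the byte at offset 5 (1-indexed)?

1-indexed offset 5 is 0-indexed offset 4.
U+5FBA0 → 4-byte form F1 9F AE A0 at offsets 0–3.
U+0070 → 1-byte form 70 at offsets 4–4.
Offset 4 falls in char 2's range; it's byte 1 of 70 = 0x70.

0x70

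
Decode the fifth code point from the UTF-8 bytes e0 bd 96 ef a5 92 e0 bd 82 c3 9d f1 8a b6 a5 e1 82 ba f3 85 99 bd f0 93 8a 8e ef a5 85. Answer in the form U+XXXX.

Offset 0: leading byte 0xE0 = 11100000 → 3-byte char #1 = E0 BD 96.
Offset 3: leading byte 0xEF = 11101111 → 3-byte char #2 = EF A5 92.
Offset 6: leading byte 0xE0 = 11100000 → 3-byte char #3 = E0 BD 82.
Offset 9: leading byte 0xC3 = 11000011 → 2-byte char #4 = C3 9D.
Offset 11: leading byte 0xF1 = 11110001 → 4-byte char #5 = F1 8A B6 A5.
Leading byte 0xF1 = 11110001 matches 11110xxx → 4-byte sequence.
Byte 1: 0xF1 = 11110001, payload 001 (3 bits).
Byte 2: 0x8A = 10001010 (10xxxxxx ✓), payload 001010.
Byte 3: 0xB6 = 10110110 (10xxxxxx ✓), payload 110110.
Byte 4: 0xA5 = 10100101 (10xxxxxx ✓), payload 100101.
Concatenate: 001001010110110100101 = 0x4ADA5 (21 bits → U+4ADA5).

U+4ADA5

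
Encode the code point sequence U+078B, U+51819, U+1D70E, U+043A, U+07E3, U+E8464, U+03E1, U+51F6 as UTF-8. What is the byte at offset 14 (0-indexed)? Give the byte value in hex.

0xF3

U+078B → 2-byte form DE 8B at offsets 0–1.
U+51819 → 4-byte form F1 91 A0 99 at offsets 2–5.
U+1D70E → 4-byte form F0 9D 9C 8E at offsets 6–9.
U+043A → 2-byte form D0 BA at offsets 10–11.
U+07E3 → 2-byte form DF A3 at offsets 12–13.
U+E8464 → 4-byte form F3 A8 91 A4 at offsets 14–17.
Offset 14 falls in char 6's range; it's byte 1 of F3 A8 91 A4 = 0xF3.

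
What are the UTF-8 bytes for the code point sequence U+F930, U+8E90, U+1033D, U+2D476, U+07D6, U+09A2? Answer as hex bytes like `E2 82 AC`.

EF A4 B0 E8 BA 90 F0 90 8C BD F0 AD 91 B6 DF 96 E0 A6 A2

U+F930: 3-byte form → EF A4 B0.
U+8E90: 3-byte form → E8 BA 90.
U+1033D: 4-byte form → F0 90 8C BD.
U+2D476: 4-byte form → F0 AD 91 B6.
U+07D6: 2-byte form → DF 96.
U+09A2: 3-byte form → E0 A6 A2.
Concatenated (19 bytes): EF A4 B0 E8 BA 90 F0 90 8C BD F0 AD 91 B6 DF 96 E0 A6 A2.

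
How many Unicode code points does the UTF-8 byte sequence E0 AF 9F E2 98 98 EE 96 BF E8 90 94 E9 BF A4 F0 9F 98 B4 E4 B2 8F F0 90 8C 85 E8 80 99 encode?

9

Byte at offset 0: 0xE0 = 11100000 → 3-byte char (#1). Advance 3.
Byte at offset 3: 0xE2 = 11100010 → 3-byte char (#2). Advance 3.
Byte at offset 6: 0xEE = 11101110 → 3-byte char (#3). Advance 3.
Byte at offset 9: 0xE8 = 11101000 → 3-byte char (#4). Advance 3.
Byte at offset 12: 0xE9 = 11101001 → 3-byte char (#5). Advance 3.
Byte at offset 15: 0xF0 = 11110000 → 4-byte char (#6). Advance 4.
Byte at offset 19: 0xE4 = 11100100 → 3-byte char (#7). Advance 3.
Byte at offset 22: 0xF0 = 11110000 → 4-byte char (#8). Advance 4.
Byte at offset 26: 0xE8 = 11101000 → 3-byte char (#9). Advance 3.
Reached end at offset 29 after 9 code points.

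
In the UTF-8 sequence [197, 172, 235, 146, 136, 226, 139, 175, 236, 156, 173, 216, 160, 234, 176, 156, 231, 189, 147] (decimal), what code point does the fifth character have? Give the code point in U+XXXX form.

Offset 0: leading byte 0xC5 = 11000101 → 2-byte char #1 = C5 AC.
Offset 2: leading byte 0xEB = 11101011 → 3-byte char #2 = EB 92 88.
Offset 5: leading byte 0xE2 = 11100010 → 3-byte char #3 = E2 8B AF.
Offset 8: leading byte 0xEC = 11101100 → 3-byte char #4 = EC 9C AD.
Offset 11: leading byte 0xD8 = 11011000 → 2-byte char #5 = D8 A0.
Leading byte 0xD8 = 11011000 matches 110xxxxx → 2-byte sequence.
Byte 1: 0xD8 = 11011000, payload 11000 (5 bits).
Byte 2: 0xA0 = 10100000 (10xxxxxx ✓), payload 100000.
Concatenate: 11000100000 = 0x620 (11 bits → U+0620).

U+0620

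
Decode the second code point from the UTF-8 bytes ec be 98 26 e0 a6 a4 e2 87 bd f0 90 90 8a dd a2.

U+0026

Offset 0: leading byte 0xEC = 11101100 → 3-byte char #1 = EC BE 98.
Offset 3: leading byte 0x26 = 00100110 → 1-byte char #2 = 26.
Leading byte 0x26 = 00100110 matches 0xxxxxxx → 1-byte sequence.
Byte 1: 0x26 = 00100110, payload 0100110 (7 bits).
Concatenate: 0100110 = 0x26 (7 bits → U+0026).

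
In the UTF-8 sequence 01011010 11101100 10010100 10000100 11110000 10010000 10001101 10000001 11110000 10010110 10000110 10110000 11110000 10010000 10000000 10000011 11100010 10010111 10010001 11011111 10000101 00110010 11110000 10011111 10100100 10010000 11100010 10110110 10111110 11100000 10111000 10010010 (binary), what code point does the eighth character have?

U+0032

Offset 0: leading byte 0x5A = 01011010 → 1-byte char #1 = 5A.
Offset 1: leading byte 0xEC = 11101100 → 3-byte char #2 = EC 94 84.
Offset 4: leading byte 0xF0 = 11110000 → 4-byte char #3 = F0 90 8D 81.
Offset 8: leading byte 0xF0 = 11110000 → 4-byte char #4 = F0 96 86 B0.
Offset 12: leading byte 0xF0 = 11110000 → 4-byte char #5 = F0 90 80 83.
Offset 16: leading byte 0xE2 = 11100010 → 3-byte char #6 = E2 97 91.
Offset 19: leading byte 0xDF = 11011111 → 2-byte char #7 = DF 85.
Offset 21: leading byte 0x32 = 00110010 → 1-byte char #8 = 32.
Leading byte 0x32 = 00110010 matches 0xxxxxxx → 1-byte sequence.
Byte 1: 0x32 = 00110010, payload 0110010 (7 bits).
Concatenate: 0110010 = 0x32 (7 bits → U+0032).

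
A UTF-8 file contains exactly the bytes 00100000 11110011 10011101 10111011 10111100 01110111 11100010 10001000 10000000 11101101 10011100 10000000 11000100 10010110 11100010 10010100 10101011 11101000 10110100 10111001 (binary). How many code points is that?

8

Byte at offset 0: 0x20 = 00100000 → 1-byte char (#1). Advance 1.
Byte at offset 1: 0xF3 = 11110011 → 4-byte char (#2). Advance 4.
Byte at offset 5: 0x77 = 01110111 → 1-byte char (#3). Advance 1.
Byte at offset 6: 0xE2 = 11100010 → 3-byte char (#4). Advance 3.
Byte at offset 9: 0xED = 11101101 → 3-byte char (#5). Advance 3.
Byte at offset 12: 0xC4 = 11000100 → 2-byte char (#6). Advance 2.
Byte at offset 14: 0xE2 = 11100010 → 3-byte char (#7). Advance 3.
Byte at offset 17: 0xE8 = 11101000 → 3-byte char (#8). Advance 3.
Reached end at offset 20 after 8 code points.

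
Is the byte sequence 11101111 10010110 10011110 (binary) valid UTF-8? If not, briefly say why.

valid

Leading byte 0xEF = 11101111 → 3-byte form.
Continuation bytes 0x96=10010110, 0x9E=10011110 all match 10xxxxxx.
Decoded value 0xF59E is ≥ 0x800 (shortest form) and not a surrogate.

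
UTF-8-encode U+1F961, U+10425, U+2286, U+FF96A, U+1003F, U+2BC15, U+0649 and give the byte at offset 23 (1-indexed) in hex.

0x95

1-indexed offset 23 is 0-indexed offset 22.
U+1F961 → 4-byte form F0 9F A5 A1 at offsets 0–3.
U+10425 → 4-byte form F0 90 90 A5 at offsets 4–7.
U+2286 → 3-byte form E2 8A 86 at offsets 8–10.
U+FF96A → 4-byte form F3 BF A5 AA at offsets 11–14.
U+1003F → 4-byte form F0 90 80 BF at offsets 15–18.
U+2BC15 → 4-byte form F0 AB B0 95 at offsets 19–22.
Offset 22 falls in char 6's range; it's byte 4 of F0 AB B0 95 = 0x95.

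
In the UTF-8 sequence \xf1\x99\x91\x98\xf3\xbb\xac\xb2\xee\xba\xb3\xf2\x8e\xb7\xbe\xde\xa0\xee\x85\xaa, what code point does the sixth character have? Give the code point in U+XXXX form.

U+E16A

Offset 0: leading byte 0xF1 = 11110001 → 4-byte char #1 = F1 99 91 98.
Offset 4: leading byte 0xF3 = 11110011 → 4-byte char #2 = F3 BB AC B2.
Offset 8: leading byte 0xEE = 11101110 → 3-byte char #3 = EE BA B3.
Offset 11: leading byte 0xF2 = 11110010 → 4-byte char #4 = F2 8E B7 BE.
Offset 15: leading byte 0xDE = 11011110 → 2-byte char #5 = DE A0.
Offset 17: leading byte 0xEE = 11101110 → 3-byte char #6 = EE 85 AA.
Leading byte 0xEE = 11101110 matches 1110xxxx → 3-byte sequence.
Byte 1: 0xEE = 11101110, payload 1110 (4 bits).
Byte 2: 0x85 = 10000101 (10xxxxxx ✓), payload 000101.
Byte 3: 0xAA = 10101010 (10xxxxxx ✓), payload 101010.
Concatenate: 1110000101101010 = 0xE16A (16 bits → U+E16A).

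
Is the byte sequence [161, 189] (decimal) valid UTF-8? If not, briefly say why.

Byte 0xA1 = 10100001 has the form 10xxxxxx — a continuation byte — but there is no preceding leading byte.

invalid (continuation byte with no leading byte)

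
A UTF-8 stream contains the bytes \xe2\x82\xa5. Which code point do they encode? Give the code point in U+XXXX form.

U+20A5

Leading byte 0xE2 = 11100010 matches 1110xxxx → 3-byte sequence.
Byte 1: 0xE2 = 11100010, payload 0010 (4 bits).
Byte 2: 0x82 = 10000010 (10xxxxxx ✓), payload 000010.
Byte 3: 0xA5 = 10100101 (10xxxxxx ✓), payload 100101.
Concatenate: 0010000010100101 = 0x20A5 (16 bits → U+20A5).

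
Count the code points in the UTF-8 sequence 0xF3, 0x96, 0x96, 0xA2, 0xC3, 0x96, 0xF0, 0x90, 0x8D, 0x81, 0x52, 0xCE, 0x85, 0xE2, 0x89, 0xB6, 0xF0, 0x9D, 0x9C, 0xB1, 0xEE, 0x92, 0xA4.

8

Byte at offset 0: 0xF3 = 11110011 → 4-byte char (#1). Advance 4.
Byte at offset 4: 0xC3 = 11000011 → 2-byte char (#2). Advance 2.
Byte at offset 6: 0xF0 = 11110000 → 4-byte char (#3). Advance 4.
Byte at offset 10: 0x52 = 01010010 → 1-byte char (#4). Advance 1.
Byte at offset 11: 0xCE = 11001110 → 2-byte char (#5). Advance 2.
Byte at offset 13: 0xE2 = 11100010 → 3-byte char (#6). Advance 3.
Byte at offset 16: 0xF0 = 11110000 → 4-byte char (#7). Advance 4.
Byte at offset 20: 0xEE = 11101110 → 3-byte char (#8). Advance 3.
Reached end at offset 23 after 8 code points.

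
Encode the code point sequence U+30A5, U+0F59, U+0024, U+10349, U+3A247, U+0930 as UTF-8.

U+30A5: 3-byte form → E3 82 A5.
U+0F59: 3-byte form → E0 BD 99.
U+0024: 1-byte form → 24.
U+10349: 4-byte form → F0 90 8D 89.
U+3A247: 4-byte form → F0 BA 89 87.
U+0930: 3-byte form → E0 A4 B0.
Concatenated (18 bytes): E3 82 A5 E0 BD 99 24 F0 90 8D 89 F0 BA 89 87 E0 A4 B0.

E3 82 A5 E0 BD 99 24 F0 90 8D 89 F0 BA 89 87 E0 A4 B0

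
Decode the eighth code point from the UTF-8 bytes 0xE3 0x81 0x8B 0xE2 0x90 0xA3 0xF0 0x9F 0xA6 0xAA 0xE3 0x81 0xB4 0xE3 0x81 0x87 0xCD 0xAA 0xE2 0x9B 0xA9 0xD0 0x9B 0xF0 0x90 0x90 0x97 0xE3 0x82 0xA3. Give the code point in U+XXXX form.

U+041B

Offset 0: leading byte 0xE3 = 11100011 → 3-byte char #1 = E3 81 8B.
Offset 3: leading byte 0xE2 = 11100010 → 3-byte char #2 = E2 90 A3.
Offset 6: leading byte 0xF0 = 11110000 → 4-byte char #3 = F0 9F A6 AA.
Offset 10: leading byte 0xE3 = 11100011 → 3-byte char #4 = E3 81 B4.
Offset 13: leading byte 0xE3 = 11100011 → 3-byte char #5 = E3 81 87.
Offset 16: leading byte 0xCD = 11001101 → 2-byte char #6 = CD AA.
Offset 18: leading byte 0xE2 = 11100010 → 3-byte char #7 = E2 9B A9.
Offset 21: leading byte 0xD0 = 11010000 → 2-byte char #8 = D0 9B.
Leading byte 0xD0 = 11010000 matches 110xxxxx → 2-byte sequence.
Byte 1: 0xD0 = 11010000, payload 10000 (5 bits).
Byte 2: 0x9B = 10011011 (10xxxxxx ✓), payload 011011.
Concatenate: 10000011011 = 0x41B (11 bits → U+041B).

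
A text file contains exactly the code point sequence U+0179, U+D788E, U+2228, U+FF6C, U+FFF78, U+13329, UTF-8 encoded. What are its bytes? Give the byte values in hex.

U+0179: 2-byte form → C5 B9.
U+D788E: 4-byte form → F3 97 A2 8E.
U+2228: 3-byte form → E2 88 A8.
U+FF6C: 3-byte form → EF BD AC.
U+FFF78: 4-byte form → F3 BF BD B8.
U+13329: 4-byte form → F0 93 8C A9.
Concatenated (20 bytes): C5 B9 F3 97 A2 8E E2 88 A8 EF BD AC F3 BF BD B8 F0 93 8C A9.

C5 B9 F3 97 A2 8E E2 88 A8 EF BD AC F3 BF BD B8 F0 93 8C A9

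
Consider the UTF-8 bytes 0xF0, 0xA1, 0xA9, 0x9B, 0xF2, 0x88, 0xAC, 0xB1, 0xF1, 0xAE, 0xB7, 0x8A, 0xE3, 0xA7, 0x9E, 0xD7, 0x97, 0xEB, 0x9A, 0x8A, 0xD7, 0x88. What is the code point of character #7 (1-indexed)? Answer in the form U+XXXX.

Offset 0: leading byte 0xF0 = 11110000 → 4-byte char #1 = F0 A1 A9 9B.
Offset 4: leading byte 0xF2 = 11110010 → 4-byte char #2 = F2 88 AC B1.
Offset 8: leading byte 0xF1 = 11110001 → 4-byte char #3 = F1 AE B7 8A.
Offset 12: leading byte 0xE3 = 11100011 → 3-byte char #4 = E3 A7 9E.
Offset 15: leading byte 0xD7 = 11010111 → 2-byte char #5 = D7 97.
Offset 17: leading byte 0xEB = 11101011 → 3-byte char #6 = EB 9A 8A.
Offset 20: leading byte 0xD7 = 11010111 → 2-byte char #7 = D7 88.
Leading byte 0xD7 = 11010111 matches 110xxxxx → 2-byte sequence.
Byte 1: 0xD7 = 11010111, payload 10111 (5 bits).
Byte 2: 0x88 = 10001000 (10xxxxxx ✓), payload 001000.
Concatenate: 10111001000 = 0x5C8 (11 bits → U+05C8).

U+05C8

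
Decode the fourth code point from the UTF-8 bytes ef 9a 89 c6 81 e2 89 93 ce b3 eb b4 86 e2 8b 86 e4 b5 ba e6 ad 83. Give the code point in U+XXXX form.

U+03B3

Offset 0: leading byte 0xEF = 11101111 → 3-byte char #1 = EF 9A 89.
Offset 3: leading byte 0xC6 = 11000110 → 2-byte char #2 = C6 81.
Offset 5: leading byte 0xE2 = 11100010 → 3-byte char #3 = E2 89 93.
Offset 8: leading byte 0xCE = 11001110 → 2-byte char #4 = CE B3.
Leading byte 0xCE = 11001110 matches 110xxxxx → 2-byte sequence.
Byte 1: 0xCE = 11001110, payload 01110 (5 bits).
Byte 2: 0xB3 = 10110011 (10xxxxxx ✓), payload 110011.
Concatenate: 01110110011 = 0x3B3 (11 bits → U+03B3).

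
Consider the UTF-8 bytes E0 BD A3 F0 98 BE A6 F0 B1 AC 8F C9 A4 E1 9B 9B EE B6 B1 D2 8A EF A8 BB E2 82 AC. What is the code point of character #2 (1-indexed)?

Offset 0: leading byte 0xE0 = 11100000 → 3-byte char #1 = E0 BD A3.
Offset 3: leading byte 0xF0 = 11110000 → 4-byte char #2 = F0 98 BE A6.
Leading byte 0xF0 = 11110000 matches 11110xxx → 4-byte sequence.
Byte 1: 0xF0 = 11110000, payload 000 (3 bits).
Byte 2: 0x98 = 10011000 (10xxxxxx ✓), payload 011000.
Byte 3: 0xBE = 10111110 (10xxxxxx ✓), payload 111110.
Byte 4: 0xA6 = 10100110 (10xxxxxx ✓), payload 100110.
Concatenate: 000011000111110100110 = 0x18FA6 (21 bits → U+18FA6).

U+18FA6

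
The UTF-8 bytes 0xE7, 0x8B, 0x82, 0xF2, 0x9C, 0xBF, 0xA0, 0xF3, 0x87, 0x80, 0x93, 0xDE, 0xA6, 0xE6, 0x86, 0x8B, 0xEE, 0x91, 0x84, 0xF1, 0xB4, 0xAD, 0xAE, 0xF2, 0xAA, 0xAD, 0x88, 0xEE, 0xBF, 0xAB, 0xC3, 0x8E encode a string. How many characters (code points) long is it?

Byte at offset 0: 0xE7 = 11100111 → 3-byte char (#1). Advance 3.
Byte at offset 3: 0xF2 = 11110010 → 4-byte char (#2). Advance 4.
Byte at offset 7: 0xF3 = 11110011 → 4-byte char (#3). Advance 4.
Byte at offset 11: 0xDE = 11011110 → 2-byte char (#4). Advance 2.
Byte at offset 13: 0xE6 = 11100110 → 3-byte char (#5). Advance 3.
Byte at offset 16: 0xEE = 11101110 → 3-byte char (#6). Advance 3.
Byte at offset 19: 0xF1 = 11110001 → 4-byte char (#7). Advance 4.
Byte at offset 23: 0xF2 = 11110010 → 4-byte char (#8). Advance 4.
Byte at offset 27: 0xEE = 11101110 → 3-byte char (#9). Advance 3.
Byte at offset 30: 0xC3 = 11000011 → 2-byte char (#10). Advance 2.
Reached end at offset 32 after 10 code points.

10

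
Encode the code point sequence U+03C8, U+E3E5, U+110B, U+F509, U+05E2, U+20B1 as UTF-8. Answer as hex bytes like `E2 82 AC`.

U+03C8: 2-byte form → CF 88.
U+E3E5: 3-byte form → EE 8F A5.
U+110B: 3-byte form → E1 84 8B.
U+F509: 3-byte form → EF 94 89.
U+05E2: 2-byte form → D7 A2.
U+20B1: 3-byte form → E2 82 B1.
Concatenated (16 bytes): CF 88 EE 8F A5 E1 84 8B EF 94 89 D7 A2 E2 82 B1.

CF 88 EE 8F A5 E1 84 8B EF 94 89 D7 A2 E2 82 B1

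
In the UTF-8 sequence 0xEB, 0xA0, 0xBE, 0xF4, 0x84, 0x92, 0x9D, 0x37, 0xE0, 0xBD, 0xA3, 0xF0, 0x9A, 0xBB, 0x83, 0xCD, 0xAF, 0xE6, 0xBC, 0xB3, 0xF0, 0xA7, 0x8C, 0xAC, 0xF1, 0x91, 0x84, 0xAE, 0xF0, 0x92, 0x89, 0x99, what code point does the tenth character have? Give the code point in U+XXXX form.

U+12259

Offset 0: leading byte 0xEB = 11101011 → 3-byte char #1 = EB A0 BE.
Offset 3: leading byte 0xF4 = 11110100 → 4-byte char #2 = F4 84 92 9D.
Offset 7: leading byte 0x37 = 00110111 → 1-byte char #3 = 37.
Offset 8: leading byte 0xE0 = 11100000 → 3-byte char #4 = E0 BD A3.
Offset 11: leading byte 0xF0 = 11110000 → 4-byte char #5 = F0 9A BB 83.
Offset 15: leading byte 0xCD = 11001101 → 2-byte char #6 = CD AF.
Offset 17: leading byte 0xE6 = 11100110 → 3-byte char #7 = E6 BC B3.
Offset 20: leading byte 0xF0 = 11110000 → 4-byte char #8 = F0 A7 8C AC.
Offset 24: leading byte 0xF1 = 11110001 → 4-byte char #9 = F1 91 84 AE.
Offset 28: leading byte 0xF0 = 11110000 → 4-byte char #10 = F0 92 89 99.
Leading byte 0xF0 = 11110000 matches 11110xxx → 4-byte sequence.
Byte 1: 0xF0 = 11110000, payload 000 (3 bits).
Byte 2: 0x92 = 10010010 (10xxxxxx ✓), payload 010010.
Byte 3: 0x89 = 10001001 (10xxxxxx ✓), payload 001001.
Byte 4: 0x99 = 10011001 (10xxxxxx ✓), payload 011001.
Concatenate: 000010010001001011001 = 0x12259 (21 bits → U+12259).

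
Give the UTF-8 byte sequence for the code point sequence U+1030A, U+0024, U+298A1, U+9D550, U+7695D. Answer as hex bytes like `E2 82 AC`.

F0 90 8C 8A 24 F0 A9 A2 A1 F2 9D 95 90 F1 B6 A5 9D

U+1030A: 4-byte form → F0 90 8C 8A.
U+0024: 1-byte form → 24.
U+298A1: 4-byte form → F0 A9 A2 A1.
U+9D550: 4-byte form → F2 9D 95 90.
U+7695D: 4-byte form → F1 B6 A5 9D.
Concatenated (17 bytes): F0 90 8C 8A 24 F0 A9 A2 A1 F2 9D 95 90 F1 B6 A5 9D.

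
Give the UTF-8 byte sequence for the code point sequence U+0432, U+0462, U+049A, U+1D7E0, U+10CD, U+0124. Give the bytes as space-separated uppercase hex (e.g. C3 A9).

U+0432: 2-byte form → D0 B2.
U+0462: 2-byte form → D1 A2.
U+049A: 2-byte form → D2 9A.
U+1D7E0: 4-byte form → F0 9D 9F A0.
U+10CD: 3-byte form → E1 83 8D.
U+0124: 2-byte form → C4 A4.
Concatenated (15 bytes): D0 B2 D1 A2 D2 9A F0 9D 9F A0 E1 83 8D C4 A4.

D0 B2 D1 A2 D2 9A F0 9D 9F A0 E1 83 8D C4 A4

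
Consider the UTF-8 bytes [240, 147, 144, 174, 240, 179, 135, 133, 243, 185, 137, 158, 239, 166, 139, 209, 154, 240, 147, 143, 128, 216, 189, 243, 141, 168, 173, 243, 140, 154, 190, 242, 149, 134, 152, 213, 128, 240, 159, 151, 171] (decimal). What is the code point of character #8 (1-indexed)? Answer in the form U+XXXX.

U+CDA2D

Offset 0: leading byte 0xF0 = 11110000 → 4-byte char #1 = F0 93 90 AE.
Offset 4: leading byte 0xF0 = 11110000 → 4-byte char #2 = F0 B3 87 85.
Offset 8: leading byte 0xF3 = 11110011 → 4-byte char #3 = F3 B9 89 9E.
Offset 12: leading byte 0xEF = 11101111 → 3-byte char #4 = EF A6 8B.
Offset 15: leading byte 0xD1 = 11010001 → 2-byte char #5 = D1 9A.
Offset 17: leading byte 0xF0 = 11110000 → 4-byte char #6 = F0 93 8F 80.
Offset 21: leading byte 0xD8 = 11011000 → 2-byte char #7 = D8 BD.
Offset 23: leading byte 0xF3 = 11110011 → 4-byte char #8 = F3 8D A8 AD.
Leading byte 0xF3 = 11110011 matches 11110xxx → 4-byte sequence.
Byte 1: 0xF3 = 11110011, payload 011 (3 bits).
Byte 2: 0x8D = 10001101 (10xxxxxx ✓), payload 001101.
Byte 3: 0xA8 = 10101000 (10xxxxxx ✓), payload 101000.
Byte 4: 0xAD = 10101101 (10xxxxxx ✓), payload 101101.
Concatenate: 011001101101000101101 = 0xCDA2D (21 bits → U+CDA2D).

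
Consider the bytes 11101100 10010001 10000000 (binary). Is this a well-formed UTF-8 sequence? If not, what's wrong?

Leading byte 0xEC = 11101100 → 3-byte form.
Continuation bytes 0x91=10010001, 0x80=10000000 all match 10xxxxxx.
Decoded value 0xC440 is ≥ 0x800 (shortest form) and not a surrogate.

valid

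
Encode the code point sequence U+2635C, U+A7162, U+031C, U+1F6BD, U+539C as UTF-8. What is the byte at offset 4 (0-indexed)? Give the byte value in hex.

0xF2

U+2635C → 4-byte form F0 A6 8D 9C at offsets 0–3.
U+A7162 → 4-byte form F2 A7 85 A2 at offsets 4–7.
Offset 4 falls in char 2's range; it's byte 1 of F2 A7 85 A2 = 0xF2.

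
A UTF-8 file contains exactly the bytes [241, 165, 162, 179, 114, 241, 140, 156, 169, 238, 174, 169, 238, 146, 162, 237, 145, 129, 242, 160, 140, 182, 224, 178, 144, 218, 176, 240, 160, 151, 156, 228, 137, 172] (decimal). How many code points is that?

Byte at offset 0: 0xF1 = 11110001 → 4-byte char (#1). Advance 4.
Byte at offset 4: 0x72 = 01110010 → 1-byte char (#2). Advance 1.
Byte at offset 5: 0xF1 = 11110001 → 4-byte char (#3). Advance 4.
Byte at offset 9: 0xEE = 11101110 → 3-byte char (#4). Advance 3.
Byte at offset 12: 0xEE = 11101110 → 3-byte char (#5). Advance 3.
Byte at offset 15: 0xED = 11101101 → 3-byte char (#6). Advance 3.
Byte at offset 18: 0xF2 = 11110010 → 4-byte char (#7). Advance 4.
Byte at offset 22: 0xE0 = 11100000 → 3-byte char (#8). Advance 3.
Byte at offset 25: 0xDA = 11011010 → 2-byte char (#9). Advance 2.
Byte at offset 27: 0xF0 = 11110000 → 4-byte char (#10). Advance 4.
Byte at offset 31: 0xE4 = 11100100 → 3-byte char (#11). Advance 3.
Reached end at offset 34 after 11 code points.

11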